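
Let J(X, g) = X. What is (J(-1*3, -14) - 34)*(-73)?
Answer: 2701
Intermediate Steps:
(J(-1*3, -14) - 34)*(-73) = (-1*3 - 34)*(-73) = (-3 - 34)*(-73) = -37*(-73) = 2701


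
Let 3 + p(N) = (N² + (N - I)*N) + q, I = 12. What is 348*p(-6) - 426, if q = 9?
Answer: 51774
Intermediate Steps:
p(N) = 6 + N² + N*(-12 + N) (p(N) = -3 + ((N² + (N - 1*12)*N) + 9) = -3 + ((N² + (N - 12)*N) + 9) = -3 + ((N² + (-12 + N)*N) + 9) = -3 + ((N² + N*(-12 + N)) + 9) = -3 + (9 + N² + N*(-12 + N)) = 6 + N² + N*(-12 + N))
348*p(-6) - 426 = 348*(6 - 12*(-6) + 2*(-6)²) - 426 = 348*(6 + 72 + 2*36) - 426 = 348*(6 + 72 + 72) - 426 = 348*150 - 426 = 52200 - 426 = 51774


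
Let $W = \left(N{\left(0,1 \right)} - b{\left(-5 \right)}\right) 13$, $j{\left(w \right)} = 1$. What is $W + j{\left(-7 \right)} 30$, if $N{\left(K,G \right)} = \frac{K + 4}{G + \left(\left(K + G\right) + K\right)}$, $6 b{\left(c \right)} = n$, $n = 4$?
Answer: $\frac{142}{3} \approx 47.333$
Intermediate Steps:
$b{\left(c \right)} = \frac{2}{3}$ ($b{\left(c \right)} = \frac{1}{6} \cdot 4 = \frac{2}{3}$)
$N{\left(K,G \right)} = \frac{4 + K}{2 G + 2 K}$ ($N{\left(K,G \right)} = \frac{4 + K}{G + \left(\left(G + K\right) + K\right)} = \frac{4 + K}{G + \left(G + 2 K\right)} = \frac{4 + K}{2 G + 2 K}$)
$W = \frac{52}{3}$ ($W = \left(\frac{2 + \frac{1}{2} \cdot 0}{1 + 0} - \frac{2}{3}\right) 13 = \left(\frac{2 + 0}{1} - \frac{2}{3}\right) 13 = \left(1 \cdot 2 - \frac{2}{3}\right) 13 = \left(2 - \frac{2}{3}\right) 13 = \frac{4}{3} \cdot 13 = \frac{52}{3} \approx 17.333$)
$W + j{\left(-7 \right)} 30 = \frac{52}{3} + 1 \cdot 30 = \frac{52}{3} + 30 = \frac{142}{3}$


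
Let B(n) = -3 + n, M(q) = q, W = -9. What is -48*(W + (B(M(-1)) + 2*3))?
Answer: 336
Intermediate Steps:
-48*(W + (B(M(-1)) + 2*3)) = -48*(-9 + ((-3 - 1) + 2*3)) = -48*(-9 + (-4 + 6)) = -48*(-9 + 2) = -48*(-7) = 336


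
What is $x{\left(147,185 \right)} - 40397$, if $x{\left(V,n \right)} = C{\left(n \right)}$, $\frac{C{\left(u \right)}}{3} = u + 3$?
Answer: $-39833$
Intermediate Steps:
$C{\left(u \right)} = 9 + 3 u$ ($C{\left(u \right)} = 3 \left(u + 3\right) = 3 \left(3 + u\right) = 9 + 3 u$)
$x{\left(V,n \right)} = 9 + 3 n$
$x{\left(147,185 \right)} - 40397 = \left(9 + 3 \cdot 185\right) - 40397 = \left(9 + 555\right) - 40397 = 564 - 40397 = -39833$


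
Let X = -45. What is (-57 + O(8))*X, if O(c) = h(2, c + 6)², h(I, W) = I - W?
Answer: -3915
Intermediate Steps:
O(c) = (-4 - c)² (O(c) = (2 - (c + 6))² = (2 - (6 + c))² = (2 + (-6 - c))² = (-4 - c)²)
(-57 + O(8))*X = (-57 + (4 + 8)²)*(-45) = (-57 + 12²)*(-45) = (-57 + 144)*(-45) = 87*(-45) = -3915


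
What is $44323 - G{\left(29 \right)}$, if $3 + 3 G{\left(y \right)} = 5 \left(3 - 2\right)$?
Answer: $\frac{132967}{3} \approx 44322.0$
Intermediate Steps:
$G{\left(y \right)} = \frac{2}{3}$ ($G{\left(y \right)} = -1 + \frac{5 \left(3 - 2\right)}{3} = -1 + \frac{5 \cdot 1}{3} = -1 + \frac{1}{3} \cdot 5 = -1 + \frac{5}{3} = \frac{2}{3}$)
$44323 - G{\left(29 \right)} = 44323 - \frac{2}{3} = \frac{132967}{3}$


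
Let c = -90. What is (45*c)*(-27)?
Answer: 109350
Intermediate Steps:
(45*c)*(-27) = (45*(-90))*(-27) = -4050*(-27) = 109350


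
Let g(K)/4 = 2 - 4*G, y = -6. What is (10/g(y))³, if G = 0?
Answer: 125/64 ≈ 1.9531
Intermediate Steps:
g(K) = 8 (g(K) = 4*(2 - 4*0) = 4*(2 + 0) = 4*2 = 8)
(10/g(y))³ = (10/8)³ = (10*(⅛))³ = (5/4)³ = 125/64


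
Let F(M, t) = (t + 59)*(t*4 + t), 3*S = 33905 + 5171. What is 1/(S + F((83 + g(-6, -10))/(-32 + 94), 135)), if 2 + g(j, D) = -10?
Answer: 3/431926 ≈ 6.9456e-6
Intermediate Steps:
g(j, D) = -12 (g(j, D) = -2 - 10 = -12)
S = 39076/3 (S = (33905 + 5171)/3 = (⅓)*39076 = 39076/3 ≈ 13025.)
F(M, t) = 5*t*(59 + t) (F(M, t) = (59 + t)*(4*t + t) = (59 + t)*(5*t) = 5*t*(59 + t))
1/(S + F((83 + g(-6, -10))/(-32 + 94), 135)) = 1/(39076/3 + 5*135*(59 + 135)) = 1/(39076/3 + 5*135*194) = 1/(39076/3 + 130950) = 1/(431926/3) = 3/431926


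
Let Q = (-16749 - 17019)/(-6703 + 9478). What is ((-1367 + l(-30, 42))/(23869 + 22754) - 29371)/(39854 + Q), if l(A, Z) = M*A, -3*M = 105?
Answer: -633331058125/859114887681 ≈ -0.73719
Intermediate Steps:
M = -35 (M = -⅓*105 = -35)
Q = -11256/925 (Q = -33768/2775 = -33768*1/2775 = -11256/925 ≈ -12.169)
l(A, Z) = -35*A
((-1367 + l(-30, 42))/(23869 + 22754) - 29371)/(39854 + Q) = ((-1367 - 35*(-30))/(23869 + 22754) - 29371)/(39854 - 11256/925) = ((-1367 + 1050)/46623 - 29371)/(36853694/925) = (-317*1/46623 - 29371)*(925/36853694) = (-317/46623 - 29371)*(925/36853694) = -1369364450/46623*925/36853694 = -633331058125/859114887681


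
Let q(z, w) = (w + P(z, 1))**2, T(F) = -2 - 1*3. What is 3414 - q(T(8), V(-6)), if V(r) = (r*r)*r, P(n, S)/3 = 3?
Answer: -39435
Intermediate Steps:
P(n, S) = 9 (P(n, S) = 3*3 = 9)
T(F) = -5 (T(F) = -2 - 3 = -5)
V(r) = r**3 (V(r) = r**2*r = r**3)
q(z, w) = (9 + w)**2 (q(z, w) = (w + 9)**2 = (9 + w)**2)
3414 - q(T(8), V(-6)) = 3414 - (9 + (-6)**3)**2 = 3414 - (9 - 216)**2 = 3414 - 1*(-207)**2 = 3414 - 1*42849 = 3414 - 42849 = -39435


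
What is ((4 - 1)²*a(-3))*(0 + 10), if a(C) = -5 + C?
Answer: -720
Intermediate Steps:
((4 - 1)²*a(-3))*(0 + 10) = ((4 - 1)²*(-5 - 3))*(0 + 10) = (3²*(-8))*10 = (9*(-8))*10 = -72*10 = -720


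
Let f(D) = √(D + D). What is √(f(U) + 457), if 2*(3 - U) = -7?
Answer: √(457 + √13) ≈ 21.462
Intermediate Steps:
U = 13/2 (U = 3 - ½*(-7) = 3 + 7/2 = 13/2 ≈ 6.5000)
f(D) = √2*√D (f(D) = √(2*D) = √2*√D)
√(f(U) + 457) = √(√2*√(13/2) + 457) = √(√2*(√26/2) + 457) = √(√13 + 457) = √(457 + √13)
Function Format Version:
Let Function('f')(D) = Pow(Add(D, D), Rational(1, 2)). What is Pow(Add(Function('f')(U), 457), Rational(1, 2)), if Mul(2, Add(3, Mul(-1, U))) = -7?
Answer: Pow(Add(457, Pow(13, Rational(1, 2))), Rational(1, 2)) ≈ 21.462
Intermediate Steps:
U = Rational(13, 2) (U = Add(3, Mul(Rational(-1, 2), -7)) = Add(3, Rational(7, 2)) = Rational(13, 2) ≈ 6.5000)
Function('f')(D) = Mul(Pow(2, Rational(1, 2)), Pow(D, Rational(1, 2))) (Function('f')(D) = Pow(Mul(2, D), Rational(1, 2)) = Mul(Pow(2, Rational(1, 2)), Pow(D, Rational(1, 2))))
Pow(Add(Function('f')(U), 457), Rational(1, 2)) = Pow(Add(Mul(Pow(2, Rational(1, 2)), Pow(Rational(13, 2), Rational(1, 2))), 457), Rational(1, 2)) = Pow(Add(Mul(Pow(2, Rational(1, 2)), Mul(Rational(1, 2), Pow(26, Rational(1, 2)))), 457), Rational(1, 2)) = Pow(Add(Pow(13, Rational(1, 2)), 457), Rational(1, 2)) = Pow(Add(457, Pow(13, Rational(1, 2))), Rational(1, 2))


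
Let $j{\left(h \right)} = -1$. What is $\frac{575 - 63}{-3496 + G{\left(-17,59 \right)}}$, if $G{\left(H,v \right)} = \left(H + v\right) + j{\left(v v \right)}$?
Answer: $- \frac{512}{3455} \approx -0.14819$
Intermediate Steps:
$G{\left(H,v \right)} = -1 + H + v$ ($G{\left(H,v \right)} = \left(H + v\right) - 1 = -1 + H + v$)
$\frac{575 - 63}{-3496 + G{\left(-17,59 \right)}} = \frac{575 - 63}{-3496 - -41} = \frac{512}{-3496 + 41} = \frac{512}{-3455} = 512 \left(- \frac{1}{3455}\right) = - \frac{512}{3455}$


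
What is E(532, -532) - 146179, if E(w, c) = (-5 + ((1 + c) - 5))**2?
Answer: 146502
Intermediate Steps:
E(w, c) = (-9 + c)**2 (E(w, c) = (-5 + (-4 + c))**2 = (-9 + c)**2)
E(532, -532) - 146179 = (-9 - 532)**2 - 146179 = (-541)**2 - 146179 = 292681 - 146179 = 146502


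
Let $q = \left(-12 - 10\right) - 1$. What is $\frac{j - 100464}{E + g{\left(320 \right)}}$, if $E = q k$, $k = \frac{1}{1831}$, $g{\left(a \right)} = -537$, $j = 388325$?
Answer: $- \frac{527073491}{983270} \approx -536.04$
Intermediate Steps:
$k = \frac{1}{1831} \approx 0.00054615$
$q = -23$ ($q = -22 - 1 = -23$)
$E = - \frac{23}{1831}$ ($E = \left(-23\right) \frac{1}{1831} = - \frac{23}{1831} \approx -0.012561$)
$\frac{j - 100464}{E + g{\left(320 \right)}} = \frac{388325 - 100464}{- \frac{23}{1831} - 537} = \frac{287861}{- \frac{983270}{1831}} = 287861 \left(- \frac{1831}{983270}\right) = - \frac{527073491}{983270}$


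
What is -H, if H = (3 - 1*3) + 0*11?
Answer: 0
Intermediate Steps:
H = 0 (H = (3 - 3) + 0 = 0 + 0 = 0)
-H = -1*0 = 0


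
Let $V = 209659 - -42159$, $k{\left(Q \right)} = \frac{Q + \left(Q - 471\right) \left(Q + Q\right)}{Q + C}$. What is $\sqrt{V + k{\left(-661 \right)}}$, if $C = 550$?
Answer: $\frac{\sqrt{2936611005}}{111} \approx 488.2$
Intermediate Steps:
$k{\left(Q \right)} = \frac{Q + 2 Q \left(-471 + Q\right)}{550 + Q}$ ($k{\left(Q \right)} = \frac{Q + \left(Q - 471\right) \left(Q + Q\right)}{Q + 550} = \frac{Q + \left(-471 + Q\right) 2 Q}{550 + Q} = \frac{Q + 2 Q \left(-471 + Q\right)}{550 + Q}$)
$V = 251818$ ($V = 209659 + \left(-74633 + 116792\right) = 209659 + 42159 = 251818$)
$\sqrt{V + k{\left(-661 \right)}} = \sqrt{251818 - \frac{661 \left(-941 + 2 \left(-661\right)\right)}{550 - 661}} = \sqrt{251818 - \frac{661 \left(-941 - 1322\right)}{-111}} = \sqrt{251818 - \left(- \frac{661}{111}\right) \left(-2263\right)} = \sqrt{251818 - \frac{1495843}{111}} = \sqrt{\frac{26455955}{111}} = \frac{\sqrt{2936611005}}{111}$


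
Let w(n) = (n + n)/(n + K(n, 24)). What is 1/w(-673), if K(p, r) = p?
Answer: 1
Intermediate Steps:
w(n) = 1 (w(n) = (n + n)/(n + n) = (2*n)/((2*n)) = (2*n)*(1/(2*n)) = 1)
1/w(-673) = 1/1 = 1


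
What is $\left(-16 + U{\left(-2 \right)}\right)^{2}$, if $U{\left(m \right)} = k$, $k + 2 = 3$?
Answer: $225$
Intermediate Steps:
$k = 1$ ($k = -2 + 3 = 1$)
$U{\left(m \right)} = 1$
$\left(-16 + U{\left(-2 \right)}\right)^{2} = \left(-16 + 1\right)^{2} = \left(-15\right)^{2} = 225$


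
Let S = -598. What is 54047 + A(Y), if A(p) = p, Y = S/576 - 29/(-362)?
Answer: 2817312073/52128 ≈ 54046.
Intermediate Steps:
Y = -49943/52128 (Y = -598/576 - 29/(-362) = -598*1/576 - 29*(-1/362) = -299/288 + 29/362 = -49943/52128 ≈ -0.95808)
54047 + A(Y) = 54047 - 49943/52128 = 2817312073/52128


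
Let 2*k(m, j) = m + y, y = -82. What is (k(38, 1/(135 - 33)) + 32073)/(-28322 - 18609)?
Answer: -32051/46931 ≈ -0.68294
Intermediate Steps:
k(m, j) = -41 + m/2 (k(m, j) = (m - 82)/2 = (-82 + m)/2 = -41 + m/2)
(k(38, 1/(135 - 33)) + 32073)/(-28322 - 18609) = ((-41 + (1/2)*38) + 32073)/(-28322 - 18609) = ((-41 + 19) + 32073)/(-46931) = (-22 + 32073)*(-1/46931) = 32051*(-1/46931) = -32051/46931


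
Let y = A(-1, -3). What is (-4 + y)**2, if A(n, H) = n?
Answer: 25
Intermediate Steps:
y = -1
(-4 + y)**2 = (-4 - 1)**2 = (-5)**2 = 25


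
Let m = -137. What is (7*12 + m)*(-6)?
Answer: 318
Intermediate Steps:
(7*12 + m)*(-6) = (7*12 - 137)*(-6) = (84 - 137)*(-6) = -53*(-6) = 318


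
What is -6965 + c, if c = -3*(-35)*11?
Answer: -5810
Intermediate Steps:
c = 1155 (c = 105*11 = 1155)
-6965 + c = -6965 + 1155 = -5810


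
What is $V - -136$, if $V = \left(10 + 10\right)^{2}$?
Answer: $536$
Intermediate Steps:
$V = 400$ ($V = 20^{2} = 400$)
$V - -136 = 400 - -136 = 400 + 136 = 536$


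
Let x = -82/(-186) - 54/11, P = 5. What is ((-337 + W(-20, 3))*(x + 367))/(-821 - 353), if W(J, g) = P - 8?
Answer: 63047900/600501 ≈ 104.99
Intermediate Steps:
W(J, g) = -3 (W(J, g) = 5 - 8 = -3)
x = -4571/1023 (x = -82*(-1/186) - 54*1/11 = 41/93 - 54/11 = -4571/1023 ≈ -4.4682)
((-337 + W(-20, 3))*(x + 367))/(-821 - 353) = ((-337 - 3)*(-4571/1023 + 367))/(-821 - 353) = -340*370870/1023/(-1174) = -126095800/1023*(-1/1174) = 63047900/600501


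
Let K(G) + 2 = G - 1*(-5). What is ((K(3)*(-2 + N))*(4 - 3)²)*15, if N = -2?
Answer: -360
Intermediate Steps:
K(G) = 3 + G (K(G) = -2 + (G - 1*(-5)) = -2 + (G + 5) = -2 + (5 + G) = 3 + G)
((K(3)*(-2 + N))*(4 - 3)²)*15 = (((3 + 3)*(-2 - 2))*(4 - 3)²)*15 = ((6*(-4))*1²)*15 = -24*1*15 = -24*15 = -360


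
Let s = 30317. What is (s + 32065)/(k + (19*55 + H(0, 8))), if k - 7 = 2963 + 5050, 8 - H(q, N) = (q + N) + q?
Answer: 1686/245 ≈ 6.8816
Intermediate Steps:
H(q, N) = 8 - N - 2*q (H(q, N) = 8 - ((q + N) + q) = 8 - ((N + q) + q) = 8 - (N + 2*q) = 8 + (-N - 2*q) = 8 - N - 2*q)
k = 8020 (k = 7 + (2963 + 5050) = 7 + 8013 = 8020)
(s + 32065)/(k + (19*55 + H(0, 8))) = (30317 + 32065)/(8020 + (19*55 + (8 - 1*8 - 2*0))) = 62382/(8020 + (1045 + (8 - 8 + 0))) = 62382/(8020 + (1045 + 0)) = 62382/(8020 + 1045) = 62382/9065 = 62382*(1/9065) = 1686/245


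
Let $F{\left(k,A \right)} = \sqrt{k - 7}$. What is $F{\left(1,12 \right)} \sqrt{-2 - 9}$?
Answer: $- \sqrt{66} \approx -8.124$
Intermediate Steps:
$F{\left(k,A \right)} = \sqrt{-7 + k}$
$F{\left(1,12 \right)} \sqrt{-2 - 9} = \sqrt{-7 + 1} \sqrt{-2 - 9} = \sqrt{-6} \sqrt{-11} = i \sqrt{6} i \sqrt{11} = - \sqrt{66}$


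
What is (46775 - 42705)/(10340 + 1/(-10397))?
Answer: 42315790/107504979 ≈ 0.39362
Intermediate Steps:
(46775 - 42705)/(10340 + 1/(-10397)) = 4070/(10340 - 1/10397) = 4070/(107504979/10397) = 4070*(10397/107504979) = 42315790/107504979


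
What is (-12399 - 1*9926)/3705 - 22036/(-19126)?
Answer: -1817603/372957 ≈ -4.8735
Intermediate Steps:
(-12399 - 1*9926)/3705 - 22036/(-19126) = (-12399 - 9926)*(1/3705) - 22036*(-1/19126) = -22325*1/3705 + 11018/9563 = -235/39 + 11018/9563 = -1817603/372957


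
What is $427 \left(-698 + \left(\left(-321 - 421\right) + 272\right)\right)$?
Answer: $-498736$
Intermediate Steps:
$427 \left(-698 + \left(\left(-321 - 421\right) + 272\right)\right) = 427 \left(-698 + \left(-742 + 272\right)\right) = 427 \left(-698 - 470\right) = 427 \left(-1168\right) = -498736$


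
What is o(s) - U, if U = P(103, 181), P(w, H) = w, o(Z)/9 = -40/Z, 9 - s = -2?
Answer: -1493/11 ≈ -135.73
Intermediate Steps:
s = 11 (s = 9 - 1*(-2) = 9 + 2 = 11)
o(Z) = -360/Z (o(Z) = 9*(-40/Z) = -360/Z)
U = 103
o(s) - U = -360/11 - 1*103 = -360*1/11 - 103 = -360/11 - 103 = -1493/11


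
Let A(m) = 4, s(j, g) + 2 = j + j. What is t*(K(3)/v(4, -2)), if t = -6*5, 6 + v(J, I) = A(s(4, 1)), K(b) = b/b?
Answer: 15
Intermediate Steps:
s(j, g) = -2 + 2*j (s(j, g) = -2 + (j + j) = -2 + 2*j)
K(b) = 1
v(J, I) = -2 (v(J, I) = -6 + 4 = -2)
t = -30
t*(K(3)/v(4, -2)) = -30/(-2) = -30*(-1)/2 = -30*(-½) = 15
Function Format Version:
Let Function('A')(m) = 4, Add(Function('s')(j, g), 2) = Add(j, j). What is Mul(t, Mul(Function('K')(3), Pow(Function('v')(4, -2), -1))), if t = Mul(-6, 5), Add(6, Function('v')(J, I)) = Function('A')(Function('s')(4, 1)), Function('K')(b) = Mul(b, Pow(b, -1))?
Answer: 15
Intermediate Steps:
Function('s')(j, g) = Add(-2, Mul(2, j)) (Function('s')(j, g) = Add(-2, Add(j, j)) = Add(-2, Mul(2, j)))
Function('K')(b) = 1
Function('v')(J, I) = -2 (Function('v')(J, I) = Add(-6, 4) = -2)
t = -30
Mul(t, Mul(Function('K')(3), Pow(Function('v')(4, -2), -1))) = Mul(-30, Mul(1, Pow(-2, -1))) = Mul(-30, Mul(1, Rational(-1, 2))) = Mul(-30, Rational(-1, 2)) = 15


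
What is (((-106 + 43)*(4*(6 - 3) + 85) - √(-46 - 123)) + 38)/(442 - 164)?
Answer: -6073/278 - 13*I/278 ≈ -21.845 - 0.046763*I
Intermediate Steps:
(((-106 + 43)*(4*(6 - 3) + 85) - √(-46 - 123)) + 38)/(442 - 164) = ((-63*(4*3 + 85) - √(-169)) + 38)/278 = ((-63*(12 + 85) - 13*I) + 38)*(1/278) = ((-63*97 - 13*I) + 38)*(1/278) = ((-6111 - 13*I) + 38)*(1/278) = (-6073 - 13*I)*(1/278) = -6073/278 - 13*I/278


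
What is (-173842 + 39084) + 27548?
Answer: -107210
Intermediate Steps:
(-173842 + 39084) + 27548 = -134758 + 27548 = -107210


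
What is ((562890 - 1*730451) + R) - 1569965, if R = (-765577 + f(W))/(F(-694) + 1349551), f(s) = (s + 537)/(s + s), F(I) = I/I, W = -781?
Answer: -1831353196518427/1054000112 ≈ -1.7375e+6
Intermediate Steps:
F(I) = 1
f(s) = (537 + s)/(2*s) (f(s) = (537 + s)/((2*s)) = (537 + s)*(1/(2*s)) = (537 + s)/(2*s))
R = -597915515/1054000112 (R = (-765577 + (½)*(537 - 781)/(-781))/(1 + 1349551) = (-765577 + (½)*(-1/781)*(-244))/1349552 = (-765577 + 122/781)*(1/1349552) = -597915515/781*1/1349552 = -597915515/1054000112 ≈ -0.56728)
((562890 - 1*730451) + R) - 1569965 = ((562890 - 1*730451) - 597915515/1054000112) - 1569965 = ((562890 - 730451) - 597915515/1054000112) - 1569965 = (-167561 - 597915515/1054000112) - 1569965 = -176609910682347/1054000112 - 1569965 = -1831353196518427/1054000112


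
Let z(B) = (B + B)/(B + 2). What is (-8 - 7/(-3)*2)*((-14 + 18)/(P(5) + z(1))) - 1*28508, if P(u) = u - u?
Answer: -28528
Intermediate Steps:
P(u) = 0
z(B) = 2*B/(2 + B) (z(B) = (2*B)/(2 + B) = 2*B/(2 + B))
(-8 - 7/(-3)*2)*((-14 + 18)/(P(5) + z(1))) - 1*28508 = (-8 - 7/(-3)*2)*((-14 + 18)/(0 + 2*1/(2 + 1))) - 1*28508 = (-8 - 7*(-⅓)*2)*(4/(0 + 2*1/3)) - 28508 = (-8 + (7/3)*2)*(4/(0 + 2*1*(⅓))) - 28508 = (-8 + 14/3)*(4/(0 + ⅔)) - 28508 = -40/(3*⅔) - 28508 = -40*3/(3*2) - 28508 = -10/3*6 - 28508 = -20 - 28508 = -28528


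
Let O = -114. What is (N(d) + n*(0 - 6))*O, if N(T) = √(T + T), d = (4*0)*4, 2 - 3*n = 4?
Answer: -456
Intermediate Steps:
n = -⅔ (n = ⅔ - ⅓*4 = ⅔ - 4/3 = -⅔ ≈ -0.66667)
d = 0 (d = 0*4 = 0)
N(T) = √2*√T (N(T) = √(2*T) = √2*√T)
(N(d) + n*(0 - 6))*O = (√2*√0 - 2*(0 - 6)/3)*(-114) = (√2*0 - ⅔*(-6))*(-114) = (0 + 4)*(-114) = 4*(-114) = -456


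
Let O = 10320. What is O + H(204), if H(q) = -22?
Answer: 10298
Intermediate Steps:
O + H(204) = 10320 - 22 = 10298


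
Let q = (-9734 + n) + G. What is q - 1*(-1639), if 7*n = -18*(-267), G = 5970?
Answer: -10069/7 ≈ -1438.4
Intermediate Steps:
n = 4806/7 (n = (-18*(-267))/7 = (⅐)*4806 = 4806/7 ≈ 686.57)
q = -21542/7 (q = (-9734 + 4806/7) + 5970 = -63332/7 + 5970 = -21542/7 ≈ -3077.4)
q - 1*(-1639) = -21542/7 - 1*(-1639) = -21542/7 + 1639 = -10069/7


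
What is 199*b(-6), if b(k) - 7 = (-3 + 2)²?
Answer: 1592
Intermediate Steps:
b(k) = 8 (b(k) = 7 + (-3 + 2)² = 7 + (-1)² = 7 + 1 = 8)
199*b(-6) = 199*8 = 1592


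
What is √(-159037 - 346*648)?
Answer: I*√383245 ≈ 619.07*I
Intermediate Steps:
√(-159037 - 346*648) = √(-159037 - 224208) = √(-383245) = I*√383245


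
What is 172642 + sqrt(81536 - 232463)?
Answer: 172642 + I*sqrt(150927) ≈ 1.7264e+5 + 388.49*I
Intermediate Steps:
172642 + sqrt(81536 - 232463) = 172642 + sqrt(-150927) = 172642 + I*sqrt(150927)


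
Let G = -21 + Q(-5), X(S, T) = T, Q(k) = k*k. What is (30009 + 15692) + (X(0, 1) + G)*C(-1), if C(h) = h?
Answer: 45696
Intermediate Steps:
Q(k) = k²
G = 4 (G = -21 + (-5)² = -21 + 25 = 4)
(30009 + 15692) + (X(0, 1) + G)*C(-1) = (30009 + 15692) + (1 + 4)*(-1) = 45701 + 5*(-1) = 45701 - 5 = 45696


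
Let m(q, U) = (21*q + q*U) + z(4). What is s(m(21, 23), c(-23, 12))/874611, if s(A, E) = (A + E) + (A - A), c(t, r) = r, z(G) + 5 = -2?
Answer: 929/874611 ≈ 0.0010622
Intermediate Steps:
z(G) = -7 (z(G) = -5 - 2 = -7)
m(q, U) = -7 + 21*q + U*q (m(q, U) = (21*q + q*U) - 7 = (21*q + U*q) - 7 = -7 + 21*q + U*q)
s(A, E) = A + E (s(A, E) = (A + E) + 0 = A + E)
s(m(21, 23), c(-23, 12))/874611 = ((-7 + 21*21 + 23*21) + 12)/874611 = ((-7 + 441 + 483) + 12)*(1/874611) = (917 + 12)*(1/874611) = 929*(1/874611) = 929/874611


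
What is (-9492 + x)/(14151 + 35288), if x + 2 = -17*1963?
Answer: -42865/49439 ≈ -0.86703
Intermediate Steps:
x = -33373 (x = -2 - 17*1963 = -2 - 33371 = -33373)
(-9492 + x)/(14151 + 35288) = (-9492 - 33373)/(14151 + 35288) = -42865/49439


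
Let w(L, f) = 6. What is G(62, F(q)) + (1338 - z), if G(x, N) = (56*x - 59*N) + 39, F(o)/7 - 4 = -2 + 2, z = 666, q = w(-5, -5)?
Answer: 2531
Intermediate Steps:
q = 6
F(o) = 28 (F(o) = 28 + 7*(-2 + 2) = 28 + 7*0 = 28 + 0 = 28)
G(x, N) = 39 - 59*N + 56*x (G(x, N) = (-59*N + 56*x) + 39 = 39 - 59*N + 56*x)
G(62, F(q)) + (1338 - z) = (39 - 59*28 + 56*62) + (1338 - 1*666) = (39 - 1652 + 3472) + (1338 - 666) = 1859 + 672 = 2531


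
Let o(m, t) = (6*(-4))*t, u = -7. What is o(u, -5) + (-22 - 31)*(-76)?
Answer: 4148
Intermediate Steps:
o(m, t) = -24*t
o(u, -5) + (-22 - 31)*(-76) = -24*(-5) + (-22 - 31)*(-76) = 120 - 53*(-76) = 120 + 4028 = 4148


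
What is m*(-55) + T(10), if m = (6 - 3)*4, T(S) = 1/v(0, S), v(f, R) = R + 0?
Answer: -6599/10 ≈ -659.90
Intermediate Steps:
v(f, R) = R
T(S) = 1/S
m = 12 (m = 3*4 = 12)
m*(-55) + T(10) = 12*(-55) + 1/10 = -660 + ⅒ = -6599/10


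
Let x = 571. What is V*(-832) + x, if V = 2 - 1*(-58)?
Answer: -49349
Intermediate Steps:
V = 60 (V = 2 + 58 = 60)
V*(-832) + x = 60*(-832) + 571 = -49920 + 571 = -49349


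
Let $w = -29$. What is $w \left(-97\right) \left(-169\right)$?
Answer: $-475397$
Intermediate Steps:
$w \left(-97\right) \left(-169\right) = \left(-29\right) \left(-97\right) \left(-169\right) = 2813 \left(-169\right) = -475397$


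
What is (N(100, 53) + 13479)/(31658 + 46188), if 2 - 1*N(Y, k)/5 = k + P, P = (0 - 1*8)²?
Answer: 6452/38923 ≈ 0.16576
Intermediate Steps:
P = 64 (P = (0 - 8)² = (-8)² = 64)
N(Y, k) = -310 - 5*k (N(Y, k) = 10 - 5*(k + 64) = 10 - 5*(64 + k) = 10 + (-320 - 5*k) = -310 - 5*k)
(N(100, 53) + 13479)/(31658 + 46188) = ((-310 - 5*53) + 13479)/(31658 + 46188) = ((-310 - 265) + 13479)/77846 = (-575 + 13479)*(1/77846) = 12904*(1/77846) = 6452/38923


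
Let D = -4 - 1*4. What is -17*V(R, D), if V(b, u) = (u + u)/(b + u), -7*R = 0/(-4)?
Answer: -34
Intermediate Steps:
R = 0 (R = -0/(-4) = -0*(-1)/4 = -⅐*0 = 0)
D = -8 (D = -4 - 4 = -8)
V(b, u) = 2*u/(b + u) (V(b, u) = (2*u)/(b + u) = 2*u/(b + u))
-17*V(R, D) = -34*(-8)/(0 - 8) = -34*(-8)/(-8) = -34*(-8)*(-1)/8 = -17*2 = -34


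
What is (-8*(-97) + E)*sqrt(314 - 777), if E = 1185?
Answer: 1961*I*sqrt(463) ≈ 42196.0*I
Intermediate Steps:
(-8*(-97) + E)*sqrt(314 - 777) = (-8*(-97) + 1185)*sqrt(314 - 777) = (776 + 1185)*sqrt(-463) = 1961*(I*sqrt(463)) = 1961*I*sqrt(463)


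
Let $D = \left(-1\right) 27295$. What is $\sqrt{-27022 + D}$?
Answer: $i \sqrt{54317} \approx 233.06 i$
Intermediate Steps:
$D = -27295$
$\sqrt{-27022 + D} = \sqrt{-27022 - 27295} = \sqrt{-54317} = i \sqrt{54317}$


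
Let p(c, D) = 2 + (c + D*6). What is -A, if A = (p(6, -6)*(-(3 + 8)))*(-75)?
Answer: 23100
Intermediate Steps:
p(c, D) = 2 + c + 6*D (p(c, D) = 2 + (c + 6*D) = 2 + c + 6*D)
A = -23100 (A = ((2 + 6 + 6*(-6))*(-(3 + 8)))*(-75) = ((2 + 6 - 36)*(-1*11))*(-75) = -28*(-11)*(-75) = 308*(-75) = -23100)
-A = -1*(-23100) = 23100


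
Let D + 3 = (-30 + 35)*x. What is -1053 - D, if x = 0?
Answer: -1050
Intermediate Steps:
D = -3 (D = -3 + (-30 + 35)*0 = -3 + 5*0 = -3 + 0 = -3)
-1053 - D = -1053 - 1*(-3) = -1053 + 3 = -1050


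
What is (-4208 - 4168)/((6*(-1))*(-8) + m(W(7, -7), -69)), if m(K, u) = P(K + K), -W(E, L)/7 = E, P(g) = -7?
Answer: -8376/41 ≈ -204.29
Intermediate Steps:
W(E, L) = -7*E
m(K, u) = -7
(-4208 - 4168)/((6*(-1))*(-8) + m(W(7, -7), -69)) = (-4208 - 4168)/((6*(-1))*(-8) - 7) = -8376/(-6*(-8) - 7) = -8376/(48 - 7) = -8376/41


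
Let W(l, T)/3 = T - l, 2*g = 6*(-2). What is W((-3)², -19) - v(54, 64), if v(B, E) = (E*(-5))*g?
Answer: -2004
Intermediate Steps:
g = -6 (g = (6*(-2))/2 = (½)*(-12) = -6)
v(B, E) = 30*E (v(B, E) = (E*(-5))*(-6) = -5*E*(-6) = 30*E)
W(l, T) = -3*l + 3*T (W(l, T) = 3*(T - l) = -3*l + 3*T)
W((-3)², -19) - v(54, 64) = (-3*(-3)² + 3*(-19)) - 30*64 = (-3*9 - 57) - 1*1920 = (-27 - 57) - 1920 = -84 - 1920 = -2004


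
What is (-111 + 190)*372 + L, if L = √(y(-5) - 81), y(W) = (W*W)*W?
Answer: 29388 + I*√206 ≈ 29388.0 + 14.353*I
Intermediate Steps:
y(W) = W³ (y(W) = W²*W = W³)
L = I*√206 (L = √((-5)³ - 81) = √(-125 - 81) = √(-206) = I*√206 ≈ 14.353*I)
(-111 + 190)*372 + L = (-111 + 190)*372 + I*√206 = 79*372 + I*√206 = 29388 + I*√206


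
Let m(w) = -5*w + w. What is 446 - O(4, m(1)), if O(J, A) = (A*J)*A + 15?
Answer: 367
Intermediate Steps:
m(w) = -4*w
O(J, A) = 15 + J*A**2 (O(J, A) = J*A**2 + 15 = 15 + J*A**2)
446 - O(4, m(1)) = 446 - (15 + 4*(-4*1)**2) = 446 - (15 + 4*(-4)**2) = 446 - (15 + 4*16) = 446 - (15 + 64) = 446 - 1*79 = 446 - 79 = 367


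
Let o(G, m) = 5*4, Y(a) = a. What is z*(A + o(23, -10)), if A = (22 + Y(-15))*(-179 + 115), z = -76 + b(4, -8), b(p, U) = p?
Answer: 30816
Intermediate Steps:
z = -72 (z = -76 + 4 = -72)
o(G, m) = 20
A = -448 (A = (22 - 15)*(-179 + 115) = 7*(-64) = -448)
z*(A + o(23, -10)) = -72*(-448 + 20) = -72*(-428) = 30816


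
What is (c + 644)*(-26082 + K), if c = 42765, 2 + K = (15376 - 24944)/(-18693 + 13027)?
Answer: -3207542579892/2833 ≈ -1.1322e+9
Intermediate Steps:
K = -882/2833 (K = -2 + (15376 - 24944)/(-18693 + 13027) = -2 - 9568/(-5666) = -2 - 9568*(-1/5666) = -2 + 4784/2833 = -882/2833 ≈ -0.31133)
(c + 644)*(-26082 + K) = (42765 + 644)*(-26082 - 882/2833) = 43409*(-73891188/2833) = -3207542579892/2833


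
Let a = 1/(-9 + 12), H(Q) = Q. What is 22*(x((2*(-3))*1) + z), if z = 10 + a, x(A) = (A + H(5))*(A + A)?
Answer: 1474/3 ≈ 491.33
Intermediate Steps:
a = 1/3 ≈ 0.33333
x(A) = 2*A*(5 + A) (x(A) = (A + 5)*(A + A) = (5 + A)*(2*A) = 2*A*(5 + A))
z = 31/3 (z = 10 + 1/3 = 31/3 ≈ 10.333)
22*(x((2*(-3))*1) + z) = 22*(2*((2*(-3))*1)*(5 + (2*(-3))*1) + 31/3) = 22*(2*(-6*1)*(5 - 6*1) + 31/3) = 22*(2*(-6)*(5 - 6) + 31/3) = 22*(2*(-6)*(-1) + 31/3) = 22*(12 + 31/3) = 22*(67/3) = 1474/3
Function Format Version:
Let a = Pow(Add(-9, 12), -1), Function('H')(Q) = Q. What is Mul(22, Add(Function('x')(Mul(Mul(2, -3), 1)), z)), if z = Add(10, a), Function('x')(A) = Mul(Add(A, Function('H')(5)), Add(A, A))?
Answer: Rational(1474, 3) ≈ 491.33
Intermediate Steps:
a = Rational(1, 3) (a = Pow(3, -1) = Rational(1, 3) ≈ 0.33333)
Function('x')(A) = Mul(2, A, Add(5, A)) (Function('x')(A) = Mul(Add(A, 5), Add(A, A)) = Mul(Add(5, A), Mul(2, A)) = Mul(2, A, Add(5, A)))
z = Rational(31, 3) (z = Add(10, Rational(1, 3)) = Rational(31, 3) ≈ 10.333)
Mul(22, Add(Function('x')(Mul(Mul(2, -3), 1)), z)) = Mul(22, Add(Mul(2, Mul(Mul(2, -3), 1), Add(5, Mul(Mul(2, -3), 1))), Rational(31, 3))) = Mul(22, Add(Mul(2, Mul(-6, 1), Add(5, Mul(-6, 1))), Rational(31, 3))) = Mul(22, Add(Mul(2, -6, Add(5, -6)), Rational(31, 3))) = Mul(22, Add(Mul(2, -6, -1), Rational(31, 3))) = Mul(22, Add(12, Rational(31, 3))) = Mul(22, Rational(67, 3)) = Rational(1474, 3)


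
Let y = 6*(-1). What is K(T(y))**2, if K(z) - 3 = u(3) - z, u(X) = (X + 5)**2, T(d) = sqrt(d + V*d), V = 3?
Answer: 4465 - 268*I*sqrt(6) ≈ 4465.0 - 656.46*I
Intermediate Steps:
y = -6
T(d) = 2*sqrt(d) (T(d) = sqrt(d + 3*d) = sqrt(4*d) = 2*sqrt(d))
u(X) = (5 + X)**2
K(z) = 67 - z (K(z) = 3 + ((5 + 3)**2 - z) = 3 + (8**2 - z) = 3 + (64 - z) = 67 - z)
K(T(y))**2 = (67 - 2*sqrt(-6))**2 = (67 - 2*I*sqrt(6))**2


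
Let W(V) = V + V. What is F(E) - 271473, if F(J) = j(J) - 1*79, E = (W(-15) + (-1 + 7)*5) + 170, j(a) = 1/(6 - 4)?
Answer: -543103/2 ≈ -2.7155e+5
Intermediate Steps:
W(V) = 2*V
j(a) = ½ (j(a) = 1/2 = ½)
E = 170 (E = (2*(-15) + (-1 + 7)*5) + 170 = (-30 + 6*5) + 170 = (-30 + 30) + 170 = 0 + 170 = 170)
F(J) = -157/2 (F(J) = ½ - 1*79 = ½ - 79 = -157/2)
F(E) - 271473 = -157/2 - 271473 = -543103/2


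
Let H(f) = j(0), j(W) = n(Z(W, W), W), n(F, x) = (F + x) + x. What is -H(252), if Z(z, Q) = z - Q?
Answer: 0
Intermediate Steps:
n(F, x) = F + 2*x
j(W) = 2*W (j(W) = (W - W) + 2*W = 0 + 2*W = 2*W)
H(f) = 0 (H(f) = 2*0 = 0)
-H(252) = -1*0 = 0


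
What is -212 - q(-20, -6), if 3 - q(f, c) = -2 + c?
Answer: -223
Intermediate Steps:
q(f, c) = 5 - c (q(f, c) = 3 - (-2 + c) = 3 + (2 - c) = 5 - c)
-212 - q(-20, -6) = -212 - (5 - 1*(-6)) = -212 - (5 + 6) = -212 - 1*11 = -212 - 11 = -223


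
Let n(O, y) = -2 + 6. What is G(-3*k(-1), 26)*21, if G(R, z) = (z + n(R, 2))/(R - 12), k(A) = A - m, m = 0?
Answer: -70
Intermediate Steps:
k(A) = A (k(A) = A - 1*0 = A + 0 = A)
n(O, y) = 4
G(R, z) = (4 + z)/(-12 + R) (G(R, z) = (z + 4)/(R - 12) = (4 + z)/(-12 + R))
G(-3*k(-1), 26)*21 = ((4 + 26)/(-12 - 3*(-1)))*21 = (30/(-12 + 3))*21 = (30/(-9))*21 = -⅑*30*21 = -10/3*21 = -70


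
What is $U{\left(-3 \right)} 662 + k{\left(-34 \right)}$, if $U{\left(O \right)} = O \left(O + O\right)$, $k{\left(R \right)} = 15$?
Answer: $11931$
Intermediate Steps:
$U{\left(O \right)} = 2 O^{2}$ ($U{\left(O \right)} = O 2 O = 2 O^{2}$)
$U{\left(-3 \right)} 662 + k{\left(-34 \right)} = 2 \left(-3\right)^{2} \cdot 662 + 15 = 2 \cdot 9 \cdot 662 + 15 = 18 \cdot 662 + 15 = 11916 + 15 = 11931$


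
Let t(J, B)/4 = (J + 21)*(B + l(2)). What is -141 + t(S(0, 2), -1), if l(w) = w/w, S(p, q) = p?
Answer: -141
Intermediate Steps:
l(w) = 1
t(J, B) = 4*(1 + B)*(21 + J) (t(J, B) = 4*((J + 21)*(B + 1)) = 4*((21 + J)*(1 + B)) = 4*((1 + B)*(21 + J)) = 4*(1 + B)*(21 + J))
-141 + t(S(0, 2), -1) = -141 + (84 + 4*0 + 84*(-1) + 4*(-1)*0) = -141 + (84 + 0 - 84 + 0) = -141 + 0 = -141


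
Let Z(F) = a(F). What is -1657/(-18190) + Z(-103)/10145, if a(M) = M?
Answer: 2987339/36907510 ≈ 0.080941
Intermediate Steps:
Z(F) = F
-1657/(-18190) + Z(-103)/10145 = -1657/(-18190) - 103/10145 = -1657*(-1/18190) - 103*1/10145 = 1657/18190 - 103/10145 = 2987339/36907510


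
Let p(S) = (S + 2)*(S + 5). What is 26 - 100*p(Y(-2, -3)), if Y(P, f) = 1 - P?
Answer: -3974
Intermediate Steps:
p(S) = (2 + S)*(5 + S)
26 - 100*p(Y(-2, -3)) = 26 - 100*(10 + (1 - 1*(-2))² + 7*(1 - 1*(-2))) = 26 - 100*(10 + (1 + 2)² + 7*(1 + 2)) = 26 - 100*(10 + 3² + 7*3) = 26 - 100*(10 + 9 + 21) = 26 - 100*40 = 26 - 4000 = -3974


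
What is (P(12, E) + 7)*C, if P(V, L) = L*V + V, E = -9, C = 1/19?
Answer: -89/19 ≈ -4.6842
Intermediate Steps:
C = 1/19 ≈ 0.052632
P(V, L) = V + L*V
(P(12, E) + 7)*C = (12*(1 - 9) + 7)*(1/19) = (12*(-8) + 7)*(1/19) = (-96 + 7)*(1/19) = -89*1/19 = -89/19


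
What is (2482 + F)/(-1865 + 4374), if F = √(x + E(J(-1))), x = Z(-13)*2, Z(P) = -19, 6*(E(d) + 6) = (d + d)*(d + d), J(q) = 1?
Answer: 2482/2509 + I*√390/7527 ≈ 0.98924 + 0.0026237*I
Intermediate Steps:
E(d) = -6 + 2*d²/3 (E(d) = -6 + ((d + d)*(d + d))/6 = -6 + ((2*d)*(2*d))/6 = -6 + (4*d²)/6 = -6 + 2*d²/3)
x = -38 (x = -19*2 = -38)
F = I*√390/3 (F = √(-38 + (-6 + (⅔)*1²)) = √(-38 + (-6 + (⅔)*1)) = √(-38 + (-6 + ⅔)) = √(-38 - 16/3) = √(-130/3) = I*√390/3 ≈ 6.5828*I)
(2482 + F)/(-1865 + 4374) = (2482 + I*√390/3)/(-1865 + 4374) = (2482 + I*√390/3)/2509 = (2482 + I*√390/3)*(1/2509) = 2482/2509 + I*√390/7527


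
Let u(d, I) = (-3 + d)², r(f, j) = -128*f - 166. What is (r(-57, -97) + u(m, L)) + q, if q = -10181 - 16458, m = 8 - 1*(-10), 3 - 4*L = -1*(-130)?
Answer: -19284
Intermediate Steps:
L = -127/4 (L = ¾ - (-1)*(-130)/4 = ¾ - ¼*130 = ¾ - 65/2 = -127/4 ≈ -31.750)
m = 18 (m = 8 + 10 = 18)
r(f, j) = -166 - 128*f
q = -26639
(r(-57, -97) + u(m, L)) + q = ((-166 - 128*(-57)) + (-3 + 18)²) - 26639 = ((-166 + 7296) + 15²) - 26639 = (7130 + 225) - 26639 = 7355 - 26639 = -19284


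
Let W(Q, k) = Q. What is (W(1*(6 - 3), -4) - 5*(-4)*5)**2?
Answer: 10609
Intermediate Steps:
(W(1*(6 - 3), -4) - 5*(-4)*5)**2 = (1*(6 - 3) - 5*(-4)*5)**2 = (1*3 + 20*5)**2 = (3 + 100)**2 = 103**2 = 10609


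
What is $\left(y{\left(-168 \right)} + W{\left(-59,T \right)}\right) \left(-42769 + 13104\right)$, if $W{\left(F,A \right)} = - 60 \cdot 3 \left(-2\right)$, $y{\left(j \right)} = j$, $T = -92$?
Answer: $-5695680$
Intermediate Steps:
$W{\left(F,A \right)} = 360$ ($W{\left(F,A \right)} = \left(-60\right) \left(-6\right) = 360$)
$\left(y{\left(-168 \right)} + W{\left(-59,T \right)}\right) \left(-42769 + 13104\right) = \left(-168 + 360\right) \left(-42769 + 13104\right) = 192 \left(-29665\right) = -5695680$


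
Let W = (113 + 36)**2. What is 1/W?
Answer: 1/22201 ≈ 4.5043e-5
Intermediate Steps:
W = 22201 (W = 149**2 = 22201)
1/W = 1/22201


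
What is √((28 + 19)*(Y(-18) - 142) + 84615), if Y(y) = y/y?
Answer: 2*√19497 ≈ 279.26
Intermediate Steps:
Y(y) = 1
√((28 + 19)*(Y(-18) - 142) + 84615) = √((28 + 19)*(1 - 142) + 84615) = √(47*(-141) + 84615) = √(-6627 + 84615) = √77988 = 2*√19497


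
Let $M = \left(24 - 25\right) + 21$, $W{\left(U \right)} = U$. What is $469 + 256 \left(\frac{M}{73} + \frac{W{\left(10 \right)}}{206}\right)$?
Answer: $\frac{4147211}{7519} \approx 551.56$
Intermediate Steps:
$M = 20$ ($M = -1 + 21 = 20$)
$469 + 256 \left(\frac{M}{73} + \frac{W{\left(10 \right)}}{206}\right) = 469 + 256 \left(\frac{20}{73} + \frac{10}{206}\right) = 469 + 256 \left(20 \cdot \frac{1}{73} + 10 \cdot \frac{1}{206}\right) = 469 + 256 \left(\frac{20}{73} + \frac{5}{103}\right) = 469 + 256 \cdot \frac{2425}{7519} = 469 + \frac{620800}{7519} = \frac{4147211}{7519}$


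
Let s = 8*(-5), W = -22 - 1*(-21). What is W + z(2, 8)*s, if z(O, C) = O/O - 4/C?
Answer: -21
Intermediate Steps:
z(O, C) = 1 - 4/C
W = -1 (W = -22 + 21 = -1)
s = -40
W + z(2, 8)*s = -1 + ((-4 + 8)/8)*(-40) = -1 + ((⅛)*4)*(-40) = -1 + (½)*(-40) = -1 - 20 = -21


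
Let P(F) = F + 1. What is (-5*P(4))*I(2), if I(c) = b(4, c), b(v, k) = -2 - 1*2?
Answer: 100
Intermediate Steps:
b(v, k) = -4 (b(v, k) = -2 - 2 = -4)
I(c) = -4
P(F) = 1 + F
(-5*P(4))*I(2) = -5*(1 + 4)*(-4) = -5*5*(-4) = -25*(-4) = 100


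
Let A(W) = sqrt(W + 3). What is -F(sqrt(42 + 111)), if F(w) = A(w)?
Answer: -sqrt(3 + 3*sqrt(17)) ≈ -3.9204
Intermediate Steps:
A(W) = sqrt(3 + W)
F(w) = sqrt(3 + w)
-F(sqrt(42 + 111)) = -sqrt(3 + sqrt(42 + 111)) = -sqrt(3 + sqrt(153)) = -sqrt(3 + 3*sqrt(17))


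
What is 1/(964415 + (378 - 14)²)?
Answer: 1/1096911 ≈ 9.1165e-7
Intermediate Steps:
1/(964415 + (378 - 14)²) = 1/(964415 + 364²) = 1/(964415 + 132496) = 1/1096911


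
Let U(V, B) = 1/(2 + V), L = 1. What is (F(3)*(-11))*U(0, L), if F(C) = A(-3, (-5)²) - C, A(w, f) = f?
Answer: -121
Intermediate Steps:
F(C) = 25 - C (F(C) = (-5)² - C = 25 - C)
(F(3)*(-11))*U(0, L) = ((25 - 1*3)*(-11))/(2 + 0) = ((25 - 3)*(-11))/2 = (22*(-11))*(½) = -242*½ = -121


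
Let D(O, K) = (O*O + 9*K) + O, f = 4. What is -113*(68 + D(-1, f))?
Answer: -11752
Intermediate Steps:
D(O, K) = O + O² + 9*K (D(O, K) = (O² + 9*K) + O = O + O² + 9*K)
-113*(68 + D(-1, f)) = -113*(68 + (-1 + (-1)² + 9*4)) = -113*(68 + (-1 + 1 + 36)) = -113*(68 + 36) = -113*104 = -11752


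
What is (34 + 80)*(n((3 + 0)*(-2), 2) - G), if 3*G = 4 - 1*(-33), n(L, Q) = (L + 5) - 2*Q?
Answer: -1976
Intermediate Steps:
n(L, Q) = 5 + L - 2*Q (n(L, Q) = (5 + L) - 2*Q = 5 + L - 2*Q)
G = 37/3 (G = (4 - 1*(-33))/3 = (4 + 33)/3 = (⅓)*37 = 37/3 ≈ 12.333)
(34 + 80)*(n((3 + 0)*(-2), 2) - G) = (34 + 80)*((5 + (3 + 0)*(-2) - 2*2) - 1*37/3) = 114*((5 + 3*(-2) - 4) - 37/3) = 114*((5 - 6 - 4) - 37/3) = 114*(-5 - 37/3) = 114*(-52/3) = -1976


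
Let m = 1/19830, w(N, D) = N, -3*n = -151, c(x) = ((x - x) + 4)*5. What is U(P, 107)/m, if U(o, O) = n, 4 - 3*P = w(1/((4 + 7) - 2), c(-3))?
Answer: 998110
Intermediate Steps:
c(x) = 20 (c(x) = (0 + 4)*5 = 4*5 = 20)
n = 151/3 (n = -⅓*(-151) = 151/3 ≈ 50.333)
P = 35/27 (P = 4/3 - 1/(3*((4 + 7) - 2)) = 4/3 - 1/(3*(11 - 2)) = 4/3 - ⅓/9 = 4/3 - ⅓*⅑ = 4/3 - 1/27 = 35/27 ≈ 1.2963)
U(o, O) = 151/3
m = 1/19830 ≈ 5.0429e-5
U(P, 107)/m = 151/(3*(1/19830)) = (151/3)*19830 = 998110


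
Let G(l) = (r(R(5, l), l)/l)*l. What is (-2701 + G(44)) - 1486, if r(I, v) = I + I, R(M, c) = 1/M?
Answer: -20933/5 ≈ -4186.6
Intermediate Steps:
r(I, v) = 2*I
G(l) = 2/5 (G(l) = ((2/5)/l)*l = ((2*(1/5))/l)*l = (2/(5*l))*l = 2/5)
(-2701 + G(44)) - 1486 = (-2701 + 2/5) - 1486 = -13503/5 - 1486 = -20933/5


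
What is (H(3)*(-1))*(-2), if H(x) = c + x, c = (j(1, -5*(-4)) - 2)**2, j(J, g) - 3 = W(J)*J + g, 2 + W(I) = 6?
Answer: 1256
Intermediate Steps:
W(I) = 4 (W(I) = -2 + 6 = 4)
j(J, g) = 3 + g + 4*J (j(J, g) = 3 + (4*J + g) = 3 + (g + 4*J) = 3 + g + 4*J)
c = 625 (c = ((3 - 5*(-4) + 4*1) - 2)**2 = ((3 + 20 + 4) - 2)**2 = (27 - 2)**2 = 25**2 = 625)
H(x) = 625 + x
(H(3)*(-1))*(-2) = ((625 + 3)*(-1))*(-2) = (628*(-1))*(-2) = -628*(-2) = 1256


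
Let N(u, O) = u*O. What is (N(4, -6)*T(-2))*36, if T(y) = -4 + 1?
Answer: 2592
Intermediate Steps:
T(y) = -3
N(u, O) = O*u
(N(4, -6)*T(-2))*36 = (-6*4*(-3))*36 = -24*(-3)*36 = 72*36 = 2592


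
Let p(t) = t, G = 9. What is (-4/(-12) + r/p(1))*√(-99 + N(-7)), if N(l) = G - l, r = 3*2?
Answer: 19*I*√83/3 ≈ 57.699*I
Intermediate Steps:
r = 6
N(l) = 9 - l
(-4/(-12) + r/p(1))*√(-99 + N(-7)) = (-4/(-12) + 6/1)*√(-99 + (9 - 1*(-7))) = (-4*(-1/12) + 6*1)*√(-99 + (9 + 7)) = (⅓ + 6)*√(-99 + 16) = 19*√(-83)/3 = 19*(I*√83)/3 = 19*I*√83/3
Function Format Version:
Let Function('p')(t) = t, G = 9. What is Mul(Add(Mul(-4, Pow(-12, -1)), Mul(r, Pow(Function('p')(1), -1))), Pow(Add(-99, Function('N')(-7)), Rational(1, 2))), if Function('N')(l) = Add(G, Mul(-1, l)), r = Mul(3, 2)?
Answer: Mul(Rational(19, 3), I, Pow(83, Rational(1, 2))) ≈ Mul(57.699, I)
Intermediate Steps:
r = 6
Function('N')(l) = Add(9, Mul(-1, l))
Mul(Add(Mul(-4, Pow(-12, -1)), Mul(r, Pow(Function('p')(1), -1))), Pow(Add(-99, Function('N')(-7)), Rational(1, 2))) = Mul(Add(Mul(-4, Pow(-12, -1)), Mul(6, Pow(1, -1))), Pow(Add(-99, Add(9, Mul(-1, -7))), Rational(1, 2))) = Mul(Add(Mul(-4, Rational(-1, 12)), Mul(6, 1)), Pow(Add(-99, Add(9, 7)), Rational(1, 2))) = Mul(Add(Rational(1, 3), 6), Pow(Add(-99, 16), Rational(1, 2))) = Mul(Rational(19, 3), Pow(-83, Rational(1, 2))) = Mul(Rational(19, 3), Mul(I, Pow(83, Rational(1, 2)))) = Mul(Rational(19, 3), I, Pow(83, Rational(1, 2)))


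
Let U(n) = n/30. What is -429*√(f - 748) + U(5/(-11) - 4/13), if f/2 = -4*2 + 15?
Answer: -109/4290 - 429*I*√734 ≈ -0.025408 - 11623.0*I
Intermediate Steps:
f = 14 (f = 2*(-4*2 + 15) = 2*(-8 + 15) = 2*7 = 14)
U(n) = n/30 (U(n) = n*(1/30) = n/30)
-429*√(f - 748) + U(5/(-11) - 4/13) = -429*√(14 - 748) + (5/(-11) - 4/13)/30 = -429*I*√734 + (5*(-1/11) - 4*1/13)/30 = -429*I*√734 + (-5/11 - 4/13)/30 = -429*I*√734 + (1/30)*(-109/143) = -429*I*√734 - 109/4290 = -109/4290 - 429*I*√734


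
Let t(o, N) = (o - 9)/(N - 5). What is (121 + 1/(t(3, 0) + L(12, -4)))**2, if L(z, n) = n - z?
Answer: 80084601/5476 ≈ 14625.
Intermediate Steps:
t(o, N) = (-9 + o)/(-5 + N)
(121 + 1/(t(3, 0) + L(12, -4)))**2 = (121 + 1/((-9 + 3)/(-5 + 0) + (-4 - 1*12)))**2 = (121 + 1/(-6/(-5) + (-4 - 12)))**2 = (121 + 1/(-1/5*(-6) - 16))**2 = (121 + 1/(6/5 - 16))**2 = (121 + 1/(-74/5))**2 = (121 - 5/74)**2 = (8949/74)**2 = 80084601/5476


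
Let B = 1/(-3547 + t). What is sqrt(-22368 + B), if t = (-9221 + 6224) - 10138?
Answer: I*sqrt(6224771142314)/16682 ≈ 149.56*I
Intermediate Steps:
t = -13135 (t = -2997 - 10138 = -13135)
B = -1/16682 (B = 1/(-3547 - 13135) = 1/(-16682) = -1/16682 ≈ -5.9945e-5)
sqrt(-22368 + B) = sqrt(-22368 - 1/16682) = sqrt(-373142977/16682) = I*sqrt(6224771142314)/16682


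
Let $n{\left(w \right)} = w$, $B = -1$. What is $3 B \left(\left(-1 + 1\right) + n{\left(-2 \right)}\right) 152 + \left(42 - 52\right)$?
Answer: $902$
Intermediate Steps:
$3 B \left(\left(-1 + 1\right) + n{\left(-2 \right)}\right) 152 + \left(42 - 52\right) = 3 \left(-1\right) \left(\left(-1 + 1\right) - 2\right) 152 + \left(42 - 52\right) = - 3 \left(0 - 2\right) 152 + \left(42 - 52\right) = \left(-3\right) \left(-2\right) 152 - 10 = 6 \cdot 152 - 10 = 912 - 10 = 902$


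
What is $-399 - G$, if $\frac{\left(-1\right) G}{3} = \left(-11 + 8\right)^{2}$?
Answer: $-372$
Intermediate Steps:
$G = -27$ ($G = - 3 \left(-11 + 8\right)^{2} = - 3 \left(-3\right)^{2} = \left(-3\right) 9 = -27$)
$-399 - G = -399 - -27 = -399 + 27 = -372$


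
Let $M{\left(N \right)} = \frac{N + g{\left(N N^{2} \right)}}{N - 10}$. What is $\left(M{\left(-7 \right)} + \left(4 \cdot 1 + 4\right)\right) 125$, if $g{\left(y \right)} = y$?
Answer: $\frac{60750}{17} \approx 3573.5$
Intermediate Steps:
$M{\left(N \right)} = \frac{N + N^{3}}{-10 + N}$ ($M{\left(N \right)} = \frac{N + N N^{2}}{N - 10} = \frac{N + N^{3}}{-10 + N}$)
$\left(M{\left(-7 \right)} + \left(4 \cdot 1 + 4\right)\right) 125 = \left(\frac{-7 + \left(-7\right)^{3}}{-10 - 7} + \left(4 \cdot 1 + 4\right)\right) 125 = \left(\frac{-7 - 343}{-17} + \left(4 + 4\right)\right) 125 = \left(\left(- \frac{1}{17}\right) \left(-350\right) + 8\right) 125 = \left(\frac{350}{17} + 8\right) 125 = \frac{486}{17} \cdot 125 = \frac{60750}{17}$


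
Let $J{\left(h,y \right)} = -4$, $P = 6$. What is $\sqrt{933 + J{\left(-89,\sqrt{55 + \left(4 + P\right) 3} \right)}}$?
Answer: $\sqrt{929} \approx 30.479$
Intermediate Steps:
$\sqrt{933 + J{\left(-89,\sqrt{55 + \left(4 + P\right) 3} \right)}} = \sqrt{933 - 4} = \sqrt{929}$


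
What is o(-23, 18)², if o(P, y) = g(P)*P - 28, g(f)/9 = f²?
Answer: 11997039961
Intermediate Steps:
g(f) = 9*f²
o(P, y) = -28 + 9*P³ (o(P, y) = (9*P²)*P - 28 = 9*P³ - 28 = -28 + 9*P³)
o(-23, 18)² = (-28 + 9*(-23)³)² = (-28 + 9*(-12167))² = (-28 - 109503)² = (-109531)² = 11997039961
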